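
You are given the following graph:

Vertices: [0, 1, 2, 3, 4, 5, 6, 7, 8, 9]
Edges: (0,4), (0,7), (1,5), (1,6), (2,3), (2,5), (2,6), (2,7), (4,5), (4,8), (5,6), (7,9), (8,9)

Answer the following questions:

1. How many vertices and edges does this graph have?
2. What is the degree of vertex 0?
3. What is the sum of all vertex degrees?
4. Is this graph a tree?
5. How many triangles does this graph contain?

Count: 10 vertices, 13 edges.
Vertex 0 has neighbors [4, 7], degree = 2.
Handshaking lemma: 2 * 13 = 26.
A tree on 10 vertices has 9 edges. This graph has 13 edges (4 extra). Not a tree.
Number of triangles = 2.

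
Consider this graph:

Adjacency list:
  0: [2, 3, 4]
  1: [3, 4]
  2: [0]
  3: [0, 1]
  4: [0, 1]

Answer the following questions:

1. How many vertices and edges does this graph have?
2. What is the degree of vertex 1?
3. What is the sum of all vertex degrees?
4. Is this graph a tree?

Count: 5 vertices, 5 edges.
Vertex 1 has neighbors [3, 4], degree = 2.
Handshaking lemma: 2 * 5 = 10.
A tree on 5 vertices has 4 edges. This graph has 5 edges (1 extra). Not a tree.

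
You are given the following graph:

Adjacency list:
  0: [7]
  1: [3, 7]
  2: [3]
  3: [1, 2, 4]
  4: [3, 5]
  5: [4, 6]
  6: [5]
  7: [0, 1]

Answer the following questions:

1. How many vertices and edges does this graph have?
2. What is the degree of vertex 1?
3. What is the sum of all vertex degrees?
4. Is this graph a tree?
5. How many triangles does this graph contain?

Count: 8 vertices, 7 edges.
Vertex 1 has neighbors [3, 7], degree = 2.
Handshaking lemma: 2 * 7 = 14.
A graph is a tree iff it is connected and has exactly n-1 edges. This graph is connected (all 8 vertices in one component) and has 8-1 = 7 edges. It is a tree.
Number of triangles = 0.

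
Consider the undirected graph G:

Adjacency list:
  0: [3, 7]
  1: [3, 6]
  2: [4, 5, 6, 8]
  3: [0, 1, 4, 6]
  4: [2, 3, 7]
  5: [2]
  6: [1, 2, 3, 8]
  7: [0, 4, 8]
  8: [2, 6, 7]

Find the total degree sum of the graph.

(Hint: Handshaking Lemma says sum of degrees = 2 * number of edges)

Count edges: 13 edges.
By Handshaking Lemma: sum of degrees = 2 * 13 = 26.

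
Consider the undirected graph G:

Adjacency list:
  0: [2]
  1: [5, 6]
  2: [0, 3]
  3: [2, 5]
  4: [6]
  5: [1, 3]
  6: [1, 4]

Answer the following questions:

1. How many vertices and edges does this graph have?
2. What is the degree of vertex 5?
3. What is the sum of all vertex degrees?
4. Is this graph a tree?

Count: 7 vertices, 6 edges.
Vertex 5 has neighbors [1, 3], degree = 2.
Handshaking lemma: 2 * 6 = 12.
A graph is a tree iff it is connected and has exactly n-1 edges. This graph is connected (all 7 vertices in one component) and has 7-1 = 6 edges. It is a tree.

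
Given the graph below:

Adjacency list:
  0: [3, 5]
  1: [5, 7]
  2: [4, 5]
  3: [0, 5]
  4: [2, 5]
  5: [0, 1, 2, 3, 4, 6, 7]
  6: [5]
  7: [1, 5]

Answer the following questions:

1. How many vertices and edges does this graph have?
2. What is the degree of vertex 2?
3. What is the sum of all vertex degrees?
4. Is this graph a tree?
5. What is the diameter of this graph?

Count: 8 vertices, 10 edges.
Vertex 2 has neighbors [4, 5], degree = 2.
Handshaking lemma: 2 * 10 = 20.
A tree on 8 vertices has 7 edges. This graph has 10 edges (3 extra). Not a tree.
Diameter (longest shortest path) = 2.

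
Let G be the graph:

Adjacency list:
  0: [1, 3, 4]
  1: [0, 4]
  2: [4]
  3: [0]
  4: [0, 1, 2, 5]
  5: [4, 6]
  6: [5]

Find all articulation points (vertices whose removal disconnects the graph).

An articulation point is a vertex whose removal disconnects the graph.
Articulation points: [0, 4, 5]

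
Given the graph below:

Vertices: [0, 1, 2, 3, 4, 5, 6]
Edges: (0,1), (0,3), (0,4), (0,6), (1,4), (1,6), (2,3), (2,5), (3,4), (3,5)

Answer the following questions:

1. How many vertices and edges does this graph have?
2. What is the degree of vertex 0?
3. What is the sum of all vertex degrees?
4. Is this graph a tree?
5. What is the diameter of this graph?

Count: 7 vertices, 10 edges.
Vertex 0 has neighbors [1, 3, 4, 6], degree = 4.
Handshaking lemma: 2 * 10 = 20.
A tree on 7 vertices has 6 edges. This graph has 10 edges (4 extra). Not a tree.
Diameter (longest shortest path) = 3.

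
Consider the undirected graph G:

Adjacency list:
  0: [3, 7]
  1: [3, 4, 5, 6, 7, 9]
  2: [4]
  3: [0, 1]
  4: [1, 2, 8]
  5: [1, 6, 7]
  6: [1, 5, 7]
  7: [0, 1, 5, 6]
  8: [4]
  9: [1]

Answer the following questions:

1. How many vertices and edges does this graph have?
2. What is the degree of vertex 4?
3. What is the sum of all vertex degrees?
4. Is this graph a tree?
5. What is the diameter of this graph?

Count: 10 vertices, 13 edges.
Vertex 4 has neighbors [1, 2, 8], degree = 3.
Handshaking lemma: 2 * 13 = 26.
A tree on 10 vertices has 9 edges. This graph has 13 edges (4 extra). Not a tree.
Diameter (longest shortest path) = 4.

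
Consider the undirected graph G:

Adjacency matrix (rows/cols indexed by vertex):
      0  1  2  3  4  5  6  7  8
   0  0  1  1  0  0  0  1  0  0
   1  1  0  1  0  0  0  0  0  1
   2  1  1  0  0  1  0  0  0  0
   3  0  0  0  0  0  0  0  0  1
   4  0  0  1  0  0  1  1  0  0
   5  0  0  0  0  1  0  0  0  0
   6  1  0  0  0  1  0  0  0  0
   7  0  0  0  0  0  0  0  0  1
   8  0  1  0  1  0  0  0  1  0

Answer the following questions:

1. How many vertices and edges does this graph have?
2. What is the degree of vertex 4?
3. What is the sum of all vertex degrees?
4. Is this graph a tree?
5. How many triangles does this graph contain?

Count: 9 vertices, 10 edges.
Vertex 4 has neighbors [2, 5, 6], degree = 3.
Handshaking lemma: 2 * 10 = 20.
A tree on 9 vertices has 8 edges. This graph has 10 edges (2 extra). Not a tree.
Number of triangles = 1.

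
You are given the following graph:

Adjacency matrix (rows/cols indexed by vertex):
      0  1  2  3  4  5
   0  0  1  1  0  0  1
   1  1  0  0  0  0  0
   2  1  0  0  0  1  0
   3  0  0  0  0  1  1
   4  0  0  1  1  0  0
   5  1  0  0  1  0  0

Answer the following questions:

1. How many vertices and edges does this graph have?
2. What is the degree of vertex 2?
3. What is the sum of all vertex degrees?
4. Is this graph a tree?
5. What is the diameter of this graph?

Count: 6 vertices, 6 edges.
Vertex 2 has neighbors [0, 4], degree = 2.
Handshaking lemma: 2 * 6 = 12.
A tree on 6 vertices has 5 edges. This graph has 6 edges (1 extra). Not a tree.
Diameter (longest shortest path) = 3.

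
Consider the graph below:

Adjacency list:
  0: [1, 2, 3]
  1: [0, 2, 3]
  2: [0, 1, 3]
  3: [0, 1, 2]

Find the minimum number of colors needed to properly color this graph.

The graph has a maximum clique of size 4 (lower bound on chromatic number).
A valid 4-coloring: {0: 0, 1: 1, 2: 2, 3: 3}.
Chromatic number = 4.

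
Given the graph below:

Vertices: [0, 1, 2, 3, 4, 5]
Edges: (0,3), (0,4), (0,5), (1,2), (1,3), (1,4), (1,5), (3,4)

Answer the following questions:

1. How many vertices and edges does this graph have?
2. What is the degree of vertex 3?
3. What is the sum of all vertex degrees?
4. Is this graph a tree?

Count: 6 vertices, 8 edges.
Vertex 3 has neighbors [0, 1, 4], degree = 3.
Handshaking lemma: 2 * 8 = 16.
A tree on 6 vertices has 5 edges. This graph has 8 edges (3 extra). Not a tree.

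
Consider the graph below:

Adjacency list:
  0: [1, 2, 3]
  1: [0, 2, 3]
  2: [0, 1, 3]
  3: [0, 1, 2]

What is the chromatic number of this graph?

The graph has a maximum clique of size 4 (lower bound on chromatic number).
A valid 4-coloring: {0: 0, 1: 1, 2: 2, 3: 3}.
Chromatic number = 4.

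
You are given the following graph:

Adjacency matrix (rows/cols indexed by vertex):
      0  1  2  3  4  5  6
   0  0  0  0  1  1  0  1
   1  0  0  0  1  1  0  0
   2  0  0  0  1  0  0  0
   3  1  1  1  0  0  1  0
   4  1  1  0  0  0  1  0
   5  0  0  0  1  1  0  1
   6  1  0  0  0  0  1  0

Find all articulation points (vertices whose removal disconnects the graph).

An articulation point is a vertex whose removal disconnects the graph.
Articulation points: [3]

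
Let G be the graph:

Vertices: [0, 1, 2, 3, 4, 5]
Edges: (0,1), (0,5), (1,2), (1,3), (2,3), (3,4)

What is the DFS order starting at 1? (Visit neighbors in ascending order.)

DFS from vertex 1 (neighbors processed in ascending order):
Visit order: 1, 0, 5, 2, 3, 4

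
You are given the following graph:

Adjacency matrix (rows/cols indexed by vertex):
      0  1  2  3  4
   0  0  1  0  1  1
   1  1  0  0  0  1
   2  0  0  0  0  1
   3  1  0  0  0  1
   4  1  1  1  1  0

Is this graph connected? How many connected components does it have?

Checking connectivity: the graph has 1 connected component(s).
All vertices are reachable from each other. The graph IS connected.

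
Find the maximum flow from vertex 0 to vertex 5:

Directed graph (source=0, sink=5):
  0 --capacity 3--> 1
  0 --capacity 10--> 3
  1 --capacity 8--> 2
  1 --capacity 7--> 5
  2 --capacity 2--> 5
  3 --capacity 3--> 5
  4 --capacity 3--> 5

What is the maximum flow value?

Computing max flow:
  Flow on (0->1): 3/3
  Flow on (0->3): 3/10
  Flow on (1->5): 3/7
  Flow on (3->5): 3/3
Maximum flow = 6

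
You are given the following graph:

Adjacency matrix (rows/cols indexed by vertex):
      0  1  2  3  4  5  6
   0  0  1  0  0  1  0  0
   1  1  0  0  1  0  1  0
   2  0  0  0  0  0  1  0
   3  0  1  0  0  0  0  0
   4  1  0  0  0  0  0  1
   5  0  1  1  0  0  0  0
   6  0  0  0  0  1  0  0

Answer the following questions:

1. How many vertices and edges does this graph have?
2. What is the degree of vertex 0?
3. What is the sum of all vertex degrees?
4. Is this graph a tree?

Count: 7 vertices, 6 edges.
Vertex 0 has neighbors [1, 4], degree = 2.
Handshaking lemma: 2 * 6 = 12.
A graph is a tree iff it is connected and has exactly n-1 edges. This graph is connected (all 7 vertices in one component) and has 7-1 = 6 edges. It is a tree.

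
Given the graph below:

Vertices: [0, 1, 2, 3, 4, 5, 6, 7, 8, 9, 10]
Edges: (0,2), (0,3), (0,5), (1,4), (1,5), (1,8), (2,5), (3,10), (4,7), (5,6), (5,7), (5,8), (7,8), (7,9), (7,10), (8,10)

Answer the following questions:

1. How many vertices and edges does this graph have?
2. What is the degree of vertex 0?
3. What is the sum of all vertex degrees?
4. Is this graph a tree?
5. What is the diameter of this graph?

Count: 11 vertices, 16 edges.
Vertex 0 has neighbors [2, 3, 5], degree = 3.
Handshaking lemma: 2 * 16 = 32.
A tree on 11 vertices has 10 edges. This graph has 16 edges (6 extra). Not a tree.
Diameter (longest shortest path) = 3.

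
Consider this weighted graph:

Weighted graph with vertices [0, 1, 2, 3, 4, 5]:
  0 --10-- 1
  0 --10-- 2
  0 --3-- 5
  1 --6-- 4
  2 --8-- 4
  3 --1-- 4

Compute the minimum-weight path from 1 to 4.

Using Dijkstra's algorithm from vertex 1:
Shortest path: 1 -> 4
Total weight: 6 = 6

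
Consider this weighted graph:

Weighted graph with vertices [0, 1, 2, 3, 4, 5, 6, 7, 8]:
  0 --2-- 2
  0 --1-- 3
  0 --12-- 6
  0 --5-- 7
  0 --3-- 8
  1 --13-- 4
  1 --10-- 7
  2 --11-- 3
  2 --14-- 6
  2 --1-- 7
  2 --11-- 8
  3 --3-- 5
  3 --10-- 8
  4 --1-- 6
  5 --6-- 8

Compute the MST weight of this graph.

Applying Kruskal's algorithm (sort edges by weight, add if no cycle):
  Add (0,3) w=1
  Add (2,7) w=1
  Add (4,6) w=1
  Add (0,2) w=2
  Add (0,8) w=3
  Add (3,5) w=3
  Skip (0,7) w=5 (creates cycle)
  Skip (5,8) w=6 (creates cycle)
  Add (1,7) w=10
  Skip (3,8) w=10 (creates cycle)
  Skip (2,3) w=11 (creates cycle)
  Skip (2,8) w=11 (creates cycle)
  Add (0,6) w=12
  Skip (1,4) w=13 (creates cycle)
  Skip (2,6) w=14 (creates cycle)
MST weight = 33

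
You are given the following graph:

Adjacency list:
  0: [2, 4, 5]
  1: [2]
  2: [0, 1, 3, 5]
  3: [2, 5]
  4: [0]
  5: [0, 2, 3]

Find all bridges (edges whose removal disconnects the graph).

A bridge is an edge whose removal increases the number of connected components.
Bridges found: (0,4), (1,2)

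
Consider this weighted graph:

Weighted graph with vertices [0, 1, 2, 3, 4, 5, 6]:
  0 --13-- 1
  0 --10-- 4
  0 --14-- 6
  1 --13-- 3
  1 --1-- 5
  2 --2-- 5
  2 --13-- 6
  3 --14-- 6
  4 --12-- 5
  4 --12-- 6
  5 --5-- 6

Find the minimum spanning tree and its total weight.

Applying Kruskal's algorithm (sort edges by weight, add if no cycle):
  Add (1,5) w=1
  Add (2,5) w=2
  Add (5,6) w=5
  Add (0,4) w=10
  Add (4,6) w=12
  Skip (4,5) w=12 (creates cycle)
  Skip (0,1) w=13 (creates cycle)
  Add (1,3) w=13
  Skip (2,6) w=13 (creates cycle)
  Skip (0,6) w=14 (creates cycle)
  Skip (3,6) w=14 (creates cycle)
MST weight = 43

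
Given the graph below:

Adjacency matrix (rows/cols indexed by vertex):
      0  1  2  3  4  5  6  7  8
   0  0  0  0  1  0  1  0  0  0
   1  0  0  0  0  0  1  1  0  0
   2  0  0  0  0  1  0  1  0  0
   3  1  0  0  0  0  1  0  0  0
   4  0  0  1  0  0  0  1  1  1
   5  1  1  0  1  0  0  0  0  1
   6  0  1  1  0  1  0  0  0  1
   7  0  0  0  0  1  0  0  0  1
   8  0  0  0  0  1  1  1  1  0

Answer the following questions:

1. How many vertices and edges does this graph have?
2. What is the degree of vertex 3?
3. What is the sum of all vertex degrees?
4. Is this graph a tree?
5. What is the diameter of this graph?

Count: 9 vertices, 13 edges.
Vertex 3 has neighbors [0, 5], degree = 2.
Handshaking lemma: 2 * 13 = 26.
A tree on 9 vertices has 8 edges. This graph has 13 edges (5 extra). Not a tree.
Diameter (longest shortest path) = 4.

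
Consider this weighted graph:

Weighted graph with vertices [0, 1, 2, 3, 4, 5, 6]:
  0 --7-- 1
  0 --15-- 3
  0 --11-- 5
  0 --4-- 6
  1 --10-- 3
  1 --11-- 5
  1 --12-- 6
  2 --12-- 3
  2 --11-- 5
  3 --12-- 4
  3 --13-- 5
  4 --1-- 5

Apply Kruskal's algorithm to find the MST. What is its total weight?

Applying Kruskal's algorithm (sort edges by weight, add if no cycle):
  Add (4,5) w=1
  Add (0,6) w=4
  Add (0,1) w=7
  Add (1,3) w=10
  Add (0,5) w=11
  Skip (1,5) w=11 (creates cycle)
  Add (2,5) w=11
  Skip (1,6) w=12 (creates cycle)
  Skip (2,3) w=12 (creates cycle)
  Skip (3,4) w=12 (creates cycle)
  Skip (3,5) w=13 (creates cycle)
  Skip (0,3) w=15 (creates cycle)
MST weight = 44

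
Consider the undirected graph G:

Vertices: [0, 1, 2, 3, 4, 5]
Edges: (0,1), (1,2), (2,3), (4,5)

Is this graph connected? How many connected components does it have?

Checking connectivity: the graph has 2 connected component(s).
Components: [[0, 1, 2, 3], [4, 5]]. The graph is NOT connected.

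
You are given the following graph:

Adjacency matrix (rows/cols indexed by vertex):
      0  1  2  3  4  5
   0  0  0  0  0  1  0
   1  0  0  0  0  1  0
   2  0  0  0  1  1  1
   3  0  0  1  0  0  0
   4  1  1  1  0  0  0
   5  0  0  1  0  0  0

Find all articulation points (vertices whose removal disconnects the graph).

An articulation point is a vertex whose removal disconnects the graph.
Articulation points: [2, 4]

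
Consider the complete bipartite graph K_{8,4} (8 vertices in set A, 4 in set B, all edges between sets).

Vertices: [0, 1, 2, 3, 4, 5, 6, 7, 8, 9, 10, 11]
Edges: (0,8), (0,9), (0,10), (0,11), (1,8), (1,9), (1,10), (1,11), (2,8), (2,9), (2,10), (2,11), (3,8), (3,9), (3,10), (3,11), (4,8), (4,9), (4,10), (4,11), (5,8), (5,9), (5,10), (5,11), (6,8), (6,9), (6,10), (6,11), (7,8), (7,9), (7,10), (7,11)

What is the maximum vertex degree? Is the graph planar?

Set-A vertices have degree 4; set-B vertices have degree 8. Maximum degree = max(8,4) = 8.
K_{8,4} contains K_{3,3} as a subgraph (since both sides have >= 3 vertices); by Kuratowski's theorem it is not planar.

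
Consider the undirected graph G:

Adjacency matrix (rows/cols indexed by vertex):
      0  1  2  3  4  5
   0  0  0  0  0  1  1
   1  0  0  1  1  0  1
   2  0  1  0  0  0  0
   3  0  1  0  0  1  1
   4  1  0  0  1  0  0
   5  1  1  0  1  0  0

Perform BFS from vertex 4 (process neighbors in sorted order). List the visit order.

BFS from vertex 4 (neighbors processed in ascending order):
Visit order: 4, 0, 3, 5, 1, 2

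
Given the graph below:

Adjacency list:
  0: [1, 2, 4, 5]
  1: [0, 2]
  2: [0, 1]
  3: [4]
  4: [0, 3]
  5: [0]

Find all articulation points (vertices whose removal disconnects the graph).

An articulation point is a vertex whose removal disconnects the graph.
Articulation points: [0, 4]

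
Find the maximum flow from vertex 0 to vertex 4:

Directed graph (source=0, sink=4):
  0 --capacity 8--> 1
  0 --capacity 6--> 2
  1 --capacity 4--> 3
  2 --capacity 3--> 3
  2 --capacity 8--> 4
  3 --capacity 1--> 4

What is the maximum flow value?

Computing max flow:
  Flow on (0->1): 1/8
  Flow on (0->2): 6/6
  Flow on (1->3): 1/4
  Flow on (2->4): 6/8
  Flow on (3->4): 1/1
Maximum flow = 7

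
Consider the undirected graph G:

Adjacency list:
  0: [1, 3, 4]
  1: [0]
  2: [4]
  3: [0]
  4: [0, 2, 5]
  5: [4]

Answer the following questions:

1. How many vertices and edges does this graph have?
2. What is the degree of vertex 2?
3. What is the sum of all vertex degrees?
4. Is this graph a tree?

Count: 6 vertices, 5 edges.
Vertex 2 has neighbors [4], degree = 1.
Handshaking lemma: 2 * 5 = 10.
A graph is a tree iff it is connected and has exactly n-1 edges. This graph is connected (all 6 vertices in one component) and has 6-1 = 5 edges. It is a tree.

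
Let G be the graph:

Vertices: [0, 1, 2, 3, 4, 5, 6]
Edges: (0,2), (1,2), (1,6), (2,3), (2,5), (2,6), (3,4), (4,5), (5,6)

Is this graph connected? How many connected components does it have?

Checking connectivity: the graph has 1 connected component(s).
All vertices are reachable from each other. The graph IS connected.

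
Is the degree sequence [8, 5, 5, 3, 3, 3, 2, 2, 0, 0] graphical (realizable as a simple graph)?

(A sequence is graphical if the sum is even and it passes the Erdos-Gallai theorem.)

Sum of degrees = 31. Sum is odd, so the sequence is NOT graphical.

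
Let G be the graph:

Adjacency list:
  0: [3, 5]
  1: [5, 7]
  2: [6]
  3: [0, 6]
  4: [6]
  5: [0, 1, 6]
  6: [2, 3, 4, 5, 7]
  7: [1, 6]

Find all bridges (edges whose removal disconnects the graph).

A bridge is an edge whose removal increases the number of connected components.
Bridges found: (2,6), (4,6)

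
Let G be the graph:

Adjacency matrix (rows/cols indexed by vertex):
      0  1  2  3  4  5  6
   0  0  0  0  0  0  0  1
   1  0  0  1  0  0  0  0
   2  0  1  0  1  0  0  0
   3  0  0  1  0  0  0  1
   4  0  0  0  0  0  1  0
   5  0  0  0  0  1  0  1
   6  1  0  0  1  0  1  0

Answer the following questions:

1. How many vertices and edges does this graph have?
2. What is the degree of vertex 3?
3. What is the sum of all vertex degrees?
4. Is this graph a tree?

Count: 7 vertices, 6 edges.
Vertex 3 has neighbors [2, 6], degree = 2.
Handshaking lemma: 2 * 6 = 12.
A graph is a tree iff it is connected and has exactly n-1 edges. This graph is connected (all 7 vertices in one component) and has 7-1 = 6 edges. It is a tree.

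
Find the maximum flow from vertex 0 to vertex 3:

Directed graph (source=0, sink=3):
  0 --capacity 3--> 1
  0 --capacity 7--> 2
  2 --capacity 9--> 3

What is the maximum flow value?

Computing max flow:
  Flow on (0->2): 7/7
  Flow on (2->3): 7/9
Maximum flow = 7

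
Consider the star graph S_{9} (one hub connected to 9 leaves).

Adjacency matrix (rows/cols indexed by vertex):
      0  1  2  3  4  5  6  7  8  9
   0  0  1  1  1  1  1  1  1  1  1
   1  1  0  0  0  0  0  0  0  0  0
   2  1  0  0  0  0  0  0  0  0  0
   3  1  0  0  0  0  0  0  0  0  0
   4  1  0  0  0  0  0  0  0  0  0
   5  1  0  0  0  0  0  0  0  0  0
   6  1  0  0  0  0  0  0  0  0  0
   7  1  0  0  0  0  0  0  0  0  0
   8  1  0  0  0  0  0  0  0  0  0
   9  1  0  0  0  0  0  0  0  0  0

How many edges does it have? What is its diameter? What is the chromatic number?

Star graph S_{9}: the hub connects to all 9 leaves.
Edges = 9.
Diameter = 2 (any leaf to hub is 1, leaf to leaf through hub is 2).
Star graphs are bipartite (hub vs leaves), so chromatic number = 2.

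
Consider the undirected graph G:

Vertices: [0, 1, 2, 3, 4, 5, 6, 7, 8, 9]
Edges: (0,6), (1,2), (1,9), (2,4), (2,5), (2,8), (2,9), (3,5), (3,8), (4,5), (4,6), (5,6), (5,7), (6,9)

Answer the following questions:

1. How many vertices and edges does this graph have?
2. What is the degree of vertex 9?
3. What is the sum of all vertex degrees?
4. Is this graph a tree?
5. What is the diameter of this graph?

Count: 10 vertices, 14 edges.
Vertex 9 has neighbors [1, 2, 6], degree = 3.
Handshaking lemma: 2 * 14 = 28.
A tree on 10 vertices has 9 edges. This graph has 14 edges (5 extra). Not a tree.
Diameter (longest shortest path) = 4.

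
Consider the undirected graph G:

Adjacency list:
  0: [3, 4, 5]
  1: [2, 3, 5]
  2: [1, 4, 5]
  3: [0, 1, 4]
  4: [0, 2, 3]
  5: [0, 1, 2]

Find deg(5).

Vertex 5 has neighbors [0, 1, 2], so deg(5) = 3.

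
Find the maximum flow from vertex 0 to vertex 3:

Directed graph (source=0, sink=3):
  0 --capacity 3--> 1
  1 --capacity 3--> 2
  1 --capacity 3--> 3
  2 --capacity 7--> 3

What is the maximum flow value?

Computing max flow:
  Flow on (0->1): 3/3
  Flow on (1->3): 3/3
Maximum flow = 3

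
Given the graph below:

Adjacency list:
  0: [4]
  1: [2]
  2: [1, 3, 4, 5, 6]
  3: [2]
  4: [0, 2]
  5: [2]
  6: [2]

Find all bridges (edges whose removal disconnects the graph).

A bridge is an edge whose removal increases the number of connected components.
Bridges found: (0,4), (1,2), (2,3), (2,4), (2,5), (2,6)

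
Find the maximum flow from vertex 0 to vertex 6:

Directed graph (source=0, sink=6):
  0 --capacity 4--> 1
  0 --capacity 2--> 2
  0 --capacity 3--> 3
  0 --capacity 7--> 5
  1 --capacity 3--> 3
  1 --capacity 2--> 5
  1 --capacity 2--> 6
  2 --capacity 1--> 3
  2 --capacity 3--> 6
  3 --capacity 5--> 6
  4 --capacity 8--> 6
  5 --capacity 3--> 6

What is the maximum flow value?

Computing max flow:
  Flow on (0->1): 4/4
  Flow on (0->2): 2/2
  Flow on (0->3): 3/3
  Flow on (0->5): 3/7
  Flow on (1->3): 2/3
  Flow on (1->6): 2/2
  Flow on (2->6): 2/3
  Flow on (3->6): 5/5
  Flow on (5->6): 3/3
Maximum flow = 12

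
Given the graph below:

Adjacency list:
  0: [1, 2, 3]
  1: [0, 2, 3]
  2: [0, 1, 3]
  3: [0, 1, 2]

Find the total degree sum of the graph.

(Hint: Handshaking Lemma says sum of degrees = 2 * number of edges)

Count edges: 6 edges.
By Handshaking Lemma: sum of degrees = 2 * 6 = 12.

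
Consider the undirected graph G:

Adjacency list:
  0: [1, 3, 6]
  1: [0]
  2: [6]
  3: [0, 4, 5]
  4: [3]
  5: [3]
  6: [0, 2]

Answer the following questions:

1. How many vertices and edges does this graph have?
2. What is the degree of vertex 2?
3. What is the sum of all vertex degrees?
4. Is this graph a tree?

Count: 7 vertices, 6 edges.
Vertex 2 has neighbors [6], degree = 1.
Handshaking lemma: 2 * 6 = 12.
A graph is a tree iff it is connected and has exactly n-1 edges. This graph is connected (all 7 vertices in one component) and has 7-1 = 6 edges. It is a tree.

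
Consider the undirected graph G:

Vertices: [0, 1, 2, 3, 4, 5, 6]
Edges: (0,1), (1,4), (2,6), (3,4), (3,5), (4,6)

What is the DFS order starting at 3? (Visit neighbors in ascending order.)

DFS from vertex 3 (neighbors processed in ascending order):
Visit order: 3, 4, 1, 0, 6, 2, 5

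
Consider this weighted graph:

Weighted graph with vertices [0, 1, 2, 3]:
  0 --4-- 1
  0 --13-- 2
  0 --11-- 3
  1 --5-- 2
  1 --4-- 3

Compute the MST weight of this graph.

Applying Kruskal's algorithm (sort edges by weight, add if no cycle):
  Add (0,1) w=4
  Add (1,3) w=4
  Add (1,2) w=5
  Skip (0,3) w=11 (creates cycle)
  Skip (0,2) w=13 (creates cycle)
MST weight = 13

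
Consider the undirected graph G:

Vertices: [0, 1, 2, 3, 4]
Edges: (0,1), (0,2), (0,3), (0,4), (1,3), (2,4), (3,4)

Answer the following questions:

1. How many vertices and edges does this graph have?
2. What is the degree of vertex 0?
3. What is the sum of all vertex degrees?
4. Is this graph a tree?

Count: 5 vertices, 7 edges.
Vertex 0 has neighbors [1, 2, 3, 4], degree = 4.
Handshaking lemma: 2 * 7 = 14.
A tree on 5 vertices has 4 edges. This graph has 7 edges (3 extra). Not a tree.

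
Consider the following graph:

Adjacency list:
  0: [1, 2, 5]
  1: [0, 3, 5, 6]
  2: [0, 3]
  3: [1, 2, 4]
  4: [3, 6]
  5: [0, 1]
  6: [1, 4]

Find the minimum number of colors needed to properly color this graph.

The graph has a maximum clique of size 3 (lower bound on chromatic number).
A valid 3-coloring: {0: 1, 1: 0, 2: 0, 3: 1, 4: 0, 5: 2, 6: 1}.
Chromatic number = 3.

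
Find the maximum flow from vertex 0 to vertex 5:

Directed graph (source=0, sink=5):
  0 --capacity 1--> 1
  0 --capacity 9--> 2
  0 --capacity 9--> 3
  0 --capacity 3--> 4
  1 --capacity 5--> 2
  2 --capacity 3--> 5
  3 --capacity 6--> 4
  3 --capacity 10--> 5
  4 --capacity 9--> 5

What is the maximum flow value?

Computing max flow:
  Flow on (0->2): 3/9
  Flow on (0->3): 9/9
  Flow on (0->4): 3/3
  Flow on (2->5): 3/3
  Flow on (3->5): 9/10
  Flow on (4->5): 3/9
Maximum flow = 15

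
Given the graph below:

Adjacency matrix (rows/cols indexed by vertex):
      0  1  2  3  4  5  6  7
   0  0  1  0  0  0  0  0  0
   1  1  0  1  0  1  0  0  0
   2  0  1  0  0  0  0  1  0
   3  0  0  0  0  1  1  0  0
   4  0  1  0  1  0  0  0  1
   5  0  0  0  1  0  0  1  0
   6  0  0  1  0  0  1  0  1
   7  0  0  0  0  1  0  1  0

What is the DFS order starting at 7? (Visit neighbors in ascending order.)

DFS from vertex 7 (neighbors processed in ascending order):
Visit order: 7, 4, 1, 0, 2, 6, 5, 3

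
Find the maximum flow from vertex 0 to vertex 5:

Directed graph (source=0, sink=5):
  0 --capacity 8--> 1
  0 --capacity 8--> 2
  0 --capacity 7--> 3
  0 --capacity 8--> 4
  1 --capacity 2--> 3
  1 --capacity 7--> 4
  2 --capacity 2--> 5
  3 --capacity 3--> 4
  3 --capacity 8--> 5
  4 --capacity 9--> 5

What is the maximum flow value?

Computing max flow:
  Flow on (0->1): 2/8
  Flow on (0->2): 2/8
  Flow on (0->3): 7/7
  Flow on (0->4): 8/8
  Flow on (1->3): 2/2
  Flow on (2->5): 2/2
  Flow on (3->4): 1/3
  Flow on (3->5): 8/8
  Flow on (4->5): 9/9
Maximum flow = 19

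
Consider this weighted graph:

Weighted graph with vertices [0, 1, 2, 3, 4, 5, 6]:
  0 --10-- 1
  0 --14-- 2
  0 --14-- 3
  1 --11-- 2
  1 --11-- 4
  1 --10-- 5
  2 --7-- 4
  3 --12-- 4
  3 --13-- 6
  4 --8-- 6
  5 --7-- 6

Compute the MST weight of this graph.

Applying Kruskal's algorithm (sort edges by weight, add if no cycle):
  Add (2,4) w=7
  Add (5,6) w=7
  Add (4,6) w=8
  Add (0,1) w=10
  Add (1,5) w=10
  Skip (1,2) w=11 (creates cycle)
  Skip (1,4) w=11 (creates cycle)
  Add (3,4) w=12
  Skip (3,6) w=13 (creates cycle)
  Skip (0,3) w=14 (creates cycle)
  Skip (0,2) w=14 (creates cycle)
MST weight = 54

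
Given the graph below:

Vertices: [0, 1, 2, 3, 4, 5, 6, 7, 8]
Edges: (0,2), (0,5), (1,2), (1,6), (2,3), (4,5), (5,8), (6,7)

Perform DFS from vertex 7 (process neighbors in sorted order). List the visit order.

DFS from vertex 7 (neighbors processed in ascending order):
Visit order: 7, 6, 1, 2, 0, 5, 4, 8, 3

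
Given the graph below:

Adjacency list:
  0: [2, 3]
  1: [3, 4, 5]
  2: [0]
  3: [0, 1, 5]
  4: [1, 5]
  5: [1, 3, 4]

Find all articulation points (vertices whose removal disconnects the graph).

An articulation point is a vertex whose removal disconnects the graph.
Articulation points: [0, 3]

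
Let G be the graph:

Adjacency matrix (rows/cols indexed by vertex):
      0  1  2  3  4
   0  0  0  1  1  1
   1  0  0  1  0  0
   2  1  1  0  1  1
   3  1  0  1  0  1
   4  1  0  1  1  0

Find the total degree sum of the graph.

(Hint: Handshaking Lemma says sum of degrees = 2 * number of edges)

Count edges: 7 edges.
By Handshaking Lemma: sum of degrees = 2 * 7 = 14.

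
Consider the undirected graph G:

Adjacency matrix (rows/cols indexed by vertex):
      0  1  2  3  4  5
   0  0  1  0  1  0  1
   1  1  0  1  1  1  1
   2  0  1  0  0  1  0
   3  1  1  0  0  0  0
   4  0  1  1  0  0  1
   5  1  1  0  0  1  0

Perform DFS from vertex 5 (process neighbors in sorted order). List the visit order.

DFS from vertex 5 (neighbors processed in ascending order):
Visit order: 5, 0, 1, 2, 4, 3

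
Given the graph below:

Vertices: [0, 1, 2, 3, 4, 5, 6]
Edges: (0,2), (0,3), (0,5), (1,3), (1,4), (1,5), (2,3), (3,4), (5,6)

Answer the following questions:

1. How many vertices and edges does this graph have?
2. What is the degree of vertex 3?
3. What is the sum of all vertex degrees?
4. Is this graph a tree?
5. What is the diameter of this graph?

Count: 7 vertices, 9 edges.
Vertex 3 has neighbors [0, 1, 2, 4], degree = 4.
Handshaking lemma: 2 * 9 = 18.
A tree on 7 vertices has 6 edges. This graph has 9 edges (3 extra). Not a tree.
Diameter (longest shortest path) = 3.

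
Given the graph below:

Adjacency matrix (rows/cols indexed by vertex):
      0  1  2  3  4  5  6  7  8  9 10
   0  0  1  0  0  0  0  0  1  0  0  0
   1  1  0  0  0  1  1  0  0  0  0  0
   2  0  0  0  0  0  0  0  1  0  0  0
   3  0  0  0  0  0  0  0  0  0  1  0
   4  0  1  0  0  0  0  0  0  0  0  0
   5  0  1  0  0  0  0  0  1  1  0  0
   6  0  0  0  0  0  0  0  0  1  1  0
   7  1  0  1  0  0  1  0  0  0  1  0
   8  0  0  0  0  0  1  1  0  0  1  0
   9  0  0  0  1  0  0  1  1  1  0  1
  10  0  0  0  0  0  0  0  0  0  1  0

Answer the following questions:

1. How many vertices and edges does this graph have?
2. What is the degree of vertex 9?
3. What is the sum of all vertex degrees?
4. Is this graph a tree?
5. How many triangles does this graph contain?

Count: 11 vertices, 13 edges.
Vertex 9 has neighbors [3, 6, 7, 8, 10], degree = 5.
Handshaking lemma: 2 * 13 = 26.
A tree on 11 vertices has 10 edges. This graph has 13 edges (3 extra). Not a tree.
Number of triangles = 1.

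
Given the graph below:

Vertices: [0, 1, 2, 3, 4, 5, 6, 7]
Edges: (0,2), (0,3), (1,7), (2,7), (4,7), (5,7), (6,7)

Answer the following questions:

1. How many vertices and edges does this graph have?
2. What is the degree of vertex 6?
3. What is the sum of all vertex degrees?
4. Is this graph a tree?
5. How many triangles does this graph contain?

Count: 8 vertices, 7 edges.
Vertex 6 has neighbors [7], degree = 1.
Handshaking lemma: 2 * 7 = 14.
A graph is a tree iff it is connected and has exactly n-1 edges. This graph is connected (all 8 vertices in one component) and has 8-1 = 7 edges. It is a tree.
Number of triangles = 0.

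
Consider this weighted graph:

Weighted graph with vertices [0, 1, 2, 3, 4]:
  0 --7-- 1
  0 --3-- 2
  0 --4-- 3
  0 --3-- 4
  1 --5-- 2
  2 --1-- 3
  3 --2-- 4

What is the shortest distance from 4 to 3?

Using Dijkstra's algorithm from vertex 4:
Shortest path: 4 -> 3
Total weight: 2 = 2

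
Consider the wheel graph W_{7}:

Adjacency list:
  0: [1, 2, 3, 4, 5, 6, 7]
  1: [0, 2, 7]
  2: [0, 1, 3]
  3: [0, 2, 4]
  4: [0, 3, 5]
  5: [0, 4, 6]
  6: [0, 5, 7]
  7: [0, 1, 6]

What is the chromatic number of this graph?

W_{7} = C_{7} plus a hub adjacent to every cycle vertex.
The outer cycle needs 3 colors (odd cycle); the hub is adjacent to all of them so needs a fresh color.
Chromatic number = 3 + 1 = 4.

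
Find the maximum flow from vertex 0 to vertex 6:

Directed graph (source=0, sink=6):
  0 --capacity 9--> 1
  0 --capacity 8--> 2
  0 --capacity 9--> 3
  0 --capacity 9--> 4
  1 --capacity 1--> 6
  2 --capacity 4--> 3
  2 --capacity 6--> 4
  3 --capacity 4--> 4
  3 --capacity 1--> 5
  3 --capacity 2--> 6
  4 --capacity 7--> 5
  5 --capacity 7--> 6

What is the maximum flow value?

Computing max flow:
  Flow on (0->1): 1/9
  Flow on (0->2): 2/8
  Flow on (0->4): 7/9
  Flow on (1->6): 1/1
  Flow on (2->3): 2/4
  Flow on (3->6): 2/2
  Flow on (4->5): 7/7
  Flow on (5->6): 7/7
Maximum flow = 10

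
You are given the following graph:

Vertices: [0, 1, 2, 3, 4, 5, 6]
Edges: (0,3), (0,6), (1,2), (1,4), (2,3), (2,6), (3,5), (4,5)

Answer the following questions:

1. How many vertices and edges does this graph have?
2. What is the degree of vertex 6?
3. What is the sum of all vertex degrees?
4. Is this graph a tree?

Count: 7 vertices, 8 edges.
Vertex 6 has neighbors [0, 2], degree = 2.
Handshaking lemma: 2 * 8 = 16.
A tree on 7 vertices has 6 edges. This graph has 8 edges (2 extra). Not a tree.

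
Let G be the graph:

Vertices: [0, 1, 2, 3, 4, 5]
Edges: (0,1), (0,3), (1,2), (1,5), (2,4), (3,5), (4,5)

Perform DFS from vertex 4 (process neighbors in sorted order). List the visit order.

DFS from vertex 4 (neighbors processed in ascending order):
Visit order: 4, 2, 1, 0, 3, 5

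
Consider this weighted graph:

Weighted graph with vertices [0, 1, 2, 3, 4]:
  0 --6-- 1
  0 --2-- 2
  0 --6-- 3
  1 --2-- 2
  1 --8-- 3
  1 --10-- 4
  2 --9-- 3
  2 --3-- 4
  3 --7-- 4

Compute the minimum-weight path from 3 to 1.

Using Dijkstra's algorithm from vertex 3:
Shortest path: 3 -> 1
Total weight: 8 = 8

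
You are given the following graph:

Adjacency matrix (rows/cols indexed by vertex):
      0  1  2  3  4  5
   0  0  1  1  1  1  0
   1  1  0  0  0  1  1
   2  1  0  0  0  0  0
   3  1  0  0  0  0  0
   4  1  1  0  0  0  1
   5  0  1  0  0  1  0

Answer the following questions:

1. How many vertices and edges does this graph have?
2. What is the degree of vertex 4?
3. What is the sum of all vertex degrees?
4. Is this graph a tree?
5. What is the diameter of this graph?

Count: 6 vertices, 7 edges.
Vertex 4 has neighbors [0, 1, 5], degree = 3.
Handshaking lemma: 2 * 7 = 14.
A tree on 6 vertices has 5 edges. This graph has 7 edges (2 extra). Not a tree.
Diameter (longest shortest path) = 3.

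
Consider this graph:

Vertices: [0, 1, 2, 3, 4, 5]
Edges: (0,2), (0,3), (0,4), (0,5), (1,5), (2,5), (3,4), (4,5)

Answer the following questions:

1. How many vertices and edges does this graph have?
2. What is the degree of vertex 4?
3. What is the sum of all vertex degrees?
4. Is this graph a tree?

Count: 6 vertices, 8 edges.
Vertex 4 has neighbors [0, 3, 5], degree = 3.
Handshaking lemma: 2 * 8 = 16.
A tree on 6 vertices has 5 edges. This graph has 8 edges (3 extra). Not a tree.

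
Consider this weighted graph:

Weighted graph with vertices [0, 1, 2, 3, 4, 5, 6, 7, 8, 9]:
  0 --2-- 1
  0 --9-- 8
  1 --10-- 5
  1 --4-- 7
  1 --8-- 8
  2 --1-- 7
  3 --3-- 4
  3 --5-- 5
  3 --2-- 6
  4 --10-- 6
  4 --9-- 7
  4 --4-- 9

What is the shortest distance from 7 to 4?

Using Dijkstra's algorithm from vertex 7:
Shortest path: 7 -> 4
Total weight: 9 = 9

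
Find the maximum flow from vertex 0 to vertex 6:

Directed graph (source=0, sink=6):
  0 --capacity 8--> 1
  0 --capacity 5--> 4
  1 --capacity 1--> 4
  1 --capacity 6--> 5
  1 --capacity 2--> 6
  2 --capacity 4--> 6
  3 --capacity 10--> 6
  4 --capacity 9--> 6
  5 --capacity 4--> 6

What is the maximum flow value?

Computing max flow:
  Flow on (0->1): 7/8
  Flow on (0->4): 5/5
  Flow on (1->4): 1/1
  Flow on (1->5): 4/6
  Flow on (1->6): 2/2
  Flow on (4->6): 6/9
  Flow on (5->6): 4/4
Maximum flow = 12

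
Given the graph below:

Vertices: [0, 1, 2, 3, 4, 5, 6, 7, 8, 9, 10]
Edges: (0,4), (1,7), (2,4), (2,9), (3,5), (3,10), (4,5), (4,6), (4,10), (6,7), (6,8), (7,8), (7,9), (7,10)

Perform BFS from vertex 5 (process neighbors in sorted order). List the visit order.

BFS from vertex 5 (neighbors processed in ascending order):
Visit order: 5, 3, 4, 10, 0, 2, 6, 7, 9, 8, 1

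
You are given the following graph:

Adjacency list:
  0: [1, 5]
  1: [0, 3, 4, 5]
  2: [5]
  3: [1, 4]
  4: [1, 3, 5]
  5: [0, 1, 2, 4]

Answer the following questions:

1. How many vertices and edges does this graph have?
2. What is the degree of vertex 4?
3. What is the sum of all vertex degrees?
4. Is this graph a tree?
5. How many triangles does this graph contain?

Count: 6 vertices, 8 edges.
Vertex 4 has neighbors [1, 3, 5], degree = 3.
Handshaking lemma: 2 * 8 = 16.
A tree on 6 vertices has 5 edges. This graph has 8 edges (3 extra). Not a tree.
Number of triangles = 3.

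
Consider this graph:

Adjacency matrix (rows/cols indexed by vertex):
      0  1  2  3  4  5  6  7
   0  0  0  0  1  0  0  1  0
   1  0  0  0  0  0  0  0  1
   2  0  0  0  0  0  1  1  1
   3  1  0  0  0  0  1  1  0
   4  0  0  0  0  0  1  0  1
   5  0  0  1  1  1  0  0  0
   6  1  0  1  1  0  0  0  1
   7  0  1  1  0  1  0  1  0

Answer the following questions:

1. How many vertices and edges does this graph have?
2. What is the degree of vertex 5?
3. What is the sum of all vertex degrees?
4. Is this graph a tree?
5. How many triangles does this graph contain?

Count: 8 vertices, 11 edges.
Vertex 5 has neighbors [2, 3, 4], degree = 3.
Handshaking lemma: 2 * 11 = 22.
A tree on 8 vertices has 7 edges. This graph has 11 edges (4 extra). Not a tree.
Number of triangles = 2.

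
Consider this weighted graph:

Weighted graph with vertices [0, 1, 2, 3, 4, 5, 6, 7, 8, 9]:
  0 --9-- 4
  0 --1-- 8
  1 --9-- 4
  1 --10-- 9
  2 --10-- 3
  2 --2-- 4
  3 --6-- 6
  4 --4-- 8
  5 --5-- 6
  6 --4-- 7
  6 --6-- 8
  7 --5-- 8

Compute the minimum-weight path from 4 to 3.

Using Dijkstra's algorithm from vertex 4:
Shortest path: 4 -> 2 -> 3
Total weight: 2 + 10 = 12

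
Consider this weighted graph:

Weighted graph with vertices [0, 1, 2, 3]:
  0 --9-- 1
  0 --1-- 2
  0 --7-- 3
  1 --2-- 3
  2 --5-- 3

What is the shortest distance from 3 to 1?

Using Dijkstra's algorithm from vertex 3:
Shortest path: 3 -> 1
Total weight: 2 = 2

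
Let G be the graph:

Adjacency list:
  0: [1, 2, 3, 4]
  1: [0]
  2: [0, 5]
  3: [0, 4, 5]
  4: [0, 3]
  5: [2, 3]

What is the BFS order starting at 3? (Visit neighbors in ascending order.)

BFS from vertex 3 (neighbors processed in ascending order):
Visit order: 3, 0, 4, 5, 1, 2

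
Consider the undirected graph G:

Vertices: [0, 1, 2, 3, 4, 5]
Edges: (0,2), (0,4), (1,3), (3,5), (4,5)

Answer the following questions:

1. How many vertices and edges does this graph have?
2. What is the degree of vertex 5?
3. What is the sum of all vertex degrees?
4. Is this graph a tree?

Count: 6 vertices, 5 edges.
Vertex 5 has neighbors [3, 4], degree = 2.
Handshaking lemma: 2 * 5 = 10.
A graph is a tree iff it is connected and has exactly n-1 edges. This graph is connected (all 6 vertices in one component) and has 6-1 = 5 edges. It is a tree.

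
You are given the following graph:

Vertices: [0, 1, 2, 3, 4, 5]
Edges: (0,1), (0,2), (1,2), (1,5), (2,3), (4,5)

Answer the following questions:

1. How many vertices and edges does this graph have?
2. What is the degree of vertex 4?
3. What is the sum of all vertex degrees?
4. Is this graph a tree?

Count: 6 vertices, 6 edges.
Vertex 4 has neighbors [5], degree = 1.
Handshaking lemma: 2 * 6 = 12.
A tree on 6 vertices has 5 edges. This graph has 6 edges (1 extra). Not a tree.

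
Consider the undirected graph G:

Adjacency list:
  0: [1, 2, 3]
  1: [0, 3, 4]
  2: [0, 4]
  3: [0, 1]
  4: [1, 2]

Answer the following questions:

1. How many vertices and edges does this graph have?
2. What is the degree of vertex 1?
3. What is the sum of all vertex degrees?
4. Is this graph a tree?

Count: 5 vertices, 6 edges.
Vertex 1 has neighbors [0, 3, 4], degree = 3.
Handshaking lemma: 2 * 6 = 12.
A tree on 5 vertices has 4 edges. This graph has 6 edges (2 extra). Not a tree.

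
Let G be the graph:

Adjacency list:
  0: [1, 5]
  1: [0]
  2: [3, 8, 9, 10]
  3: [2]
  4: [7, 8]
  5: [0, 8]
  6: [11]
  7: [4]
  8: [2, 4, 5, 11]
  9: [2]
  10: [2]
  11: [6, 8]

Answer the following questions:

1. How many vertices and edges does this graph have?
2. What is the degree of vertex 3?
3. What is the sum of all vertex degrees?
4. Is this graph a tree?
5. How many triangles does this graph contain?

Count: 12 vertices, 11 edges.
Vertex 3 has neighbors [2], degree = 1.
Handshaking lemma: 2 * 11 = 22.
A graph is a tree iff it is connected and has exactly n-1 edges. This graph is connected (all 12 vertices in one component) and has 12-1 = 11 edges. It is a tree.
Number of triangles = 0.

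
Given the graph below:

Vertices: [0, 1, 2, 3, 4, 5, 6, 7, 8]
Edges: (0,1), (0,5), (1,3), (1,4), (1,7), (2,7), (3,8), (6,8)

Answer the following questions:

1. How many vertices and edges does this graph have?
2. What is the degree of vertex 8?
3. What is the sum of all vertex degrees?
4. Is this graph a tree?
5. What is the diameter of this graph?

Count: 9 vertices, 8 edges.
Vertex 8 has neighbors [3, 6], degree = 2.
Handshaking lemma: 2 * 8 = 16.
A graph is a tree iff it is connected and has exactly n-1 edges. This graph is connected (all 9 vertices in one component) and has 9-1 = 8 edges. It is a tree.
Diameter (longest shortest path) = 5.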